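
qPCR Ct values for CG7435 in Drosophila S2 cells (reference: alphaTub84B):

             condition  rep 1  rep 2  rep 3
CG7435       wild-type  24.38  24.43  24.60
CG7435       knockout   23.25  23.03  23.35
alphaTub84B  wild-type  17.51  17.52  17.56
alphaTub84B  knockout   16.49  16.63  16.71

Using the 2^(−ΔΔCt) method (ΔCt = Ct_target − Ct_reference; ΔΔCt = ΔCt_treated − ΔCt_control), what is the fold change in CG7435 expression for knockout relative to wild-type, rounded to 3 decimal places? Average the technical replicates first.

Mean Ct: CG7435 wild-type 24.470; CG7435 knockout 23.210; alphaTub84B wild-type 17.530; alphaTub84B knockout 16.610
ΔCt(wild-type) = 24.470 − 17.530 = 6.940
ΔCt(knockout) = 23.210 − 16.610 = 6.600
ΔΔCt = 6.600 − 6.940 = -0.340
Fold change = 2^(−(-0.340)) = 2^0.340 = 1.2658

1.266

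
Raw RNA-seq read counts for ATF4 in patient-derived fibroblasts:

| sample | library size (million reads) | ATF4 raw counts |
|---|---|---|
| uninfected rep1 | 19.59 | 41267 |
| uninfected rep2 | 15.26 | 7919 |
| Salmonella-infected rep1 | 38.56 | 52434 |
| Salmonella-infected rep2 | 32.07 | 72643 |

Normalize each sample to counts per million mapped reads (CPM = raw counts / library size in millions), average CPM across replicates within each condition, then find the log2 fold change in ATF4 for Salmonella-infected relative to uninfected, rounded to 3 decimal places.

CPM(uninfected rep1) = 41267 / 19.59 = 2106.5339
CPM(uninfected rep2) = 7919 / 15.26 = 518.9384
CPM(Salmonella-infected rep1) = 52434 / 38.56 = 1359.8029
CPM(Salmonella-infected rep2) = 72643 / 32.07 = 2265.1388
mean CPM(uninfected) = 1312.7362; mean CPM(Salmonella-infected) = 1812.4708
Fold change = 1812.4708 / 1312.7362 = 1.38068
log2(1.38068) = 0.4654

0.465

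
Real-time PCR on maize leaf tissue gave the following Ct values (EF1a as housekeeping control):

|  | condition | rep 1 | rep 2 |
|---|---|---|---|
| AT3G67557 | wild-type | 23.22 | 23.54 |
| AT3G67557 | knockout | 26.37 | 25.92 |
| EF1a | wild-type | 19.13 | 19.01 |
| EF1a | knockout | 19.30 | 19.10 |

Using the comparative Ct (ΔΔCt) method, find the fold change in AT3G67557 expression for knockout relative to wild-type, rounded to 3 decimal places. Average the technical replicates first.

Mean Ct: AT3G67557 wild-type 23.380; AT3G67557 knockout 26.145; EF1a wild-type 19.070; EF1a knockout 19.200
ΔCt(wild-type) = 23.380 − 19.070 = 4.310
ΔCt(knockout) = 26.145 − 19.200 = 6.945
ΔΔCt = 6.945 − 4.310 = 2.635
Fold change = 2^(−2.635) = 0.1610

0.161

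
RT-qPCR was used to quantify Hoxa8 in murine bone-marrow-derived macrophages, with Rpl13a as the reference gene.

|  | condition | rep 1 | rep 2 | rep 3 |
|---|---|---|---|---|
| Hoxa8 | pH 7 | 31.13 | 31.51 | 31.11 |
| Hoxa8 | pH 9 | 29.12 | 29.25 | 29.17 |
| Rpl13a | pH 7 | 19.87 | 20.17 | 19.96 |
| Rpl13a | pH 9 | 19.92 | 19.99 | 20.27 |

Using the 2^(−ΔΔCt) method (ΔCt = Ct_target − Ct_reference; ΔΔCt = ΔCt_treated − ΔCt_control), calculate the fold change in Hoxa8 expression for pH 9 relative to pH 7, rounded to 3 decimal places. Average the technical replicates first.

Mean Ct: Hoxa8 pH 7 31.250; Hoxa8 pH 9 29.180; Rpl13a pH 7 20.000; Rpl13a pH 9 20.060
ΔCt(pH 7) = 31.250 − 20.000 = 11.250
ΔCt(pH 9) = 29.180 − 20.060 = 9.120
ΔΔCt = 9.120 − 11.250 = -2.130
Fold change = 2^(−(-2.130)) = 2^2.130 = 4.3772

4.377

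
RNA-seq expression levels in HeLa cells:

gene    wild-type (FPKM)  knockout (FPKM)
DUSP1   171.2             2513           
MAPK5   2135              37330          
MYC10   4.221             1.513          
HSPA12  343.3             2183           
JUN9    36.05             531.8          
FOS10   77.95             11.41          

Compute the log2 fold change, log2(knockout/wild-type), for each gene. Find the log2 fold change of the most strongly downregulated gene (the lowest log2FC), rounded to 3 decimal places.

-2.772

log2(2513/171.2) = 3.876  (DUSP1)
log2(37330/2135) = 4.128  (MAPK5)
log2(1.513/4.221) = -1.480  (MYC10)
log2(2183/343.3) = 2.669  (HSPA12)
log2(531.8/36.05) = 3.883  (JUN9)
log2(11.41/77.95) = -2.772  (FOS10)
FOS10 is most strongly downregulated.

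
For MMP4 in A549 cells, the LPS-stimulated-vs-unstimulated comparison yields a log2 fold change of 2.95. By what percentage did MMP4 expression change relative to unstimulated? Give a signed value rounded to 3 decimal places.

672.749%

Fold change = 2^(2.95) = 7.7275
Percent change = (FC − 1) × 100% = (7.7275 − 1) × 100 = 672.749%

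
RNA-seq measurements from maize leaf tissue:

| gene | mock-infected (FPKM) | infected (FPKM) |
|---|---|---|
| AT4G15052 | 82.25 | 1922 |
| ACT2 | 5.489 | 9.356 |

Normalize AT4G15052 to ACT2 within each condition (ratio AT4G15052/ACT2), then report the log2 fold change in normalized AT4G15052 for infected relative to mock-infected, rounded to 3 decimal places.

AT4G15052/ACT2 (mock-infected) = 82.25 / 5.489 = 14.985
AT4G15052/ACT2 (infected) = 1922 / 9.356 = 205.43
Fold change = 205.43 / 14.985 = 13.7095
log2(13.7095) = 3.7771

3.777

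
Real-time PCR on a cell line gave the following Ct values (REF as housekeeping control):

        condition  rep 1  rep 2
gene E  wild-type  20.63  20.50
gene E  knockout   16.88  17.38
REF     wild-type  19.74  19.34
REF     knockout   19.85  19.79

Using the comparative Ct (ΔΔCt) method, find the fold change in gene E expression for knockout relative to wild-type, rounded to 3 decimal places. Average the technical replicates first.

Mean Ct: gene E wild-type 20.565; gene E knockout 17.130; REF wild-type 19.540; REF knockout 19.820
ΔCt(wild-type) = 20.565 − 19.540 = 1.025
ΔCt(knockout) = 17.130 − 19.820 = -2.690
ΔΔCt = -2.690 − 1.025 = -3.715
Fold change = 2^(−(-3.715)) = 2^3.715 = 13.1319

13.132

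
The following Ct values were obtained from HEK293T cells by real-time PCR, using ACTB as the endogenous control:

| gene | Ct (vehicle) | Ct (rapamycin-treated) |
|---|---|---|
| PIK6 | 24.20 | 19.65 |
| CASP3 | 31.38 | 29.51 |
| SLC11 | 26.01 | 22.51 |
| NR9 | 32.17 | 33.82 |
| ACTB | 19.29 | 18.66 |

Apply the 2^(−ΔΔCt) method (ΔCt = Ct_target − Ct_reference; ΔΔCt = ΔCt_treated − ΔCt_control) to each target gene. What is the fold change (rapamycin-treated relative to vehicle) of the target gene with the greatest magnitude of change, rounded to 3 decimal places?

15.137

PIK6: ΔΔCt = (19.65−18.66) − (24.20−19.29) = 0.99 − 4.91 = -3.92; fold change = 2^3.92 = 15.137
CASP3: ΔΔCt = (29.51−18.66) − (31.38−19.29) = 10.85 − 12.09 = -1.24; fold change = 2^1.24 = 2.362
SLC11: ΔΔCt = (22.51−18.66) − (26.01−19.29) = 3.85 − 6.72 = -2.87; fold change = 2^2.87 = 7.311
NR9: ΔΔCt = (33.82−18.66) − (32.17−19.29) = 15.16 − 12.88 = 2.28; fold change = 2^-2.28 = 0.206
PIK6 has the largest |ΔΔCt| = 3.92.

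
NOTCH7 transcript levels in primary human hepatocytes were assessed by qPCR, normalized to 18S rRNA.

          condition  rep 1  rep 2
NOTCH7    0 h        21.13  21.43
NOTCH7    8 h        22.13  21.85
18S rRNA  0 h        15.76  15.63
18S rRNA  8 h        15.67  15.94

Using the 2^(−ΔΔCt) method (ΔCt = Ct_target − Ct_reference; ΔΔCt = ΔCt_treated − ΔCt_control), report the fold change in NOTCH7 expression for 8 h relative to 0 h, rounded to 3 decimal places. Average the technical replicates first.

0.660

Mean Ct: NOTCH7 0 h 21.280; NOTCH7 8 h 21.990; 18S rRNA 0 h 15.695; 18S rRNA 8 h 15.805
ΔCt(0 h) = 21.280 − 15.695 = 5.585
ΔCt(8 h) = 21.990 − 15.805 = 6.185
ΔΔCt = 6.185 − 5.585 = 0.600
Fold change = 2^(−0.600) = 0.6598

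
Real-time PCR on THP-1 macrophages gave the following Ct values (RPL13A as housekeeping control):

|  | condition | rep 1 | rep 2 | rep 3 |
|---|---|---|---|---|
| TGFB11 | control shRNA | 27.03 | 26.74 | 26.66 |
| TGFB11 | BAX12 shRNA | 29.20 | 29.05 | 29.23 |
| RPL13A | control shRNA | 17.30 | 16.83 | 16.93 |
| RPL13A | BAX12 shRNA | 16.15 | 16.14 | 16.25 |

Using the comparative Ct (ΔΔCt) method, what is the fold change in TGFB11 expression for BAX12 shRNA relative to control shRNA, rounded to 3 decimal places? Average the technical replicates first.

0.110

Mean Ct: TGFB11 control shRNA 26.810; TGFB11 BAX12 shRNA 29.160; RPL13A control shRNA 17.020; RPL13A BAX12 shRNA 16.180
ΔCt(control shRNA) = 26.810 − 17.020 = 9.790
ΔCt(BAX12 shRNA) = 29.160 − 16.180 = 12.980
ΔΔCt = 12.980 − 9.790 = 3.190
Fold change = 2^(−3.190) = 0.1096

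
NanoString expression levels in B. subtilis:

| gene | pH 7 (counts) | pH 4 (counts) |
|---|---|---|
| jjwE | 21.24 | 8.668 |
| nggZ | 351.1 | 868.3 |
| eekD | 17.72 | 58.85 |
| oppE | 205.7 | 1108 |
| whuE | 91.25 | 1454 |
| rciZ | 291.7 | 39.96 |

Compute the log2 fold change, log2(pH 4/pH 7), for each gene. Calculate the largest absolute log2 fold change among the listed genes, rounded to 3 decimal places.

3.994

log2(8.668/21.24) = -1.293  (jjwE)
log2(868.3/351.1) = 1.306  (nggZ)
log2(58.85/17.72) = 1.732  (eekD)
log2(1108/205.7) = 2.429  (oppE)
log2(1454/91.25) = 3.994  (whuE)
log2(39.96/291.7) = -2.868  (rciZ)
The largest magnitude belongs to whuE.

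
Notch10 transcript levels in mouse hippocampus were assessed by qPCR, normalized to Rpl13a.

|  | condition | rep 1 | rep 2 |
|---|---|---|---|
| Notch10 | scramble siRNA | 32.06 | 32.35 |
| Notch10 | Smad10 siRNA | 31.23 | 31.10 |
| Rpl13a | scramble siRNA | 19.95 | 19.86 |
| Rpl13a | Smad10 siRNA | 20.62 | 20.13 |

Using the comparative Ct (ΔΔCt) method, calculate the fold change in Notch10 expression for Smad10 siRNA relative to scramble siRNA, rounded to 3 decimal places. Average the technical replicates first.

Mean Ct: Notch10 scramble siRNA 32.205; Notch10 Smad10 siRNA 31.165; Rpl13a scramble siRNA 19.905; Rpl13a Smad10 siRNA 20.375
ΔCt(scramble siRNA) = 32.205 − 19.905 = 12.300
ΔCt(Smad10 siRNA) = 31.165 − 20.375 = 10.790
ΔΔCt = 10.790 − 12.300 = -1.510
Fold change = 2^(−(-1.510)) = 2^1.510 = 2.8481

2.848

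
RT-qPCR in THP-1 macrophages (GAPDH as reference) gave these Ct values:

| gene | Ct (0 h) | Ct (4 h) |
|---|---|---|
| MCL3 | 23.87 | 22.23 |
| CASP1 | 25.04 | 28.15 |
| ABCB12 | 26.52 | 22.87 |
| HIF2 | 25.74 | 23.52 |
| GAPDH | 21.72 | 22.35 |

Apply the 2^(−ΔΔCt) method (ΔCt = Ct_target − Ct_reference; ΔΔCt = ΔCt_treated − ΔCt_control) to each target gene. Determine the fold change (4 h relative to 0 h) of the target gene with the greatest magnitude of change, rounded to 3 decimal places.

MCL3: ΔΔCt = (22.23−22.35) − (23.87−21.72) = -0.12 − 2.15 = -2.27; fold change = 2^2.27 = 4.823
CASP1: ΔΔCt = (28.15−22.35) − (25.04−21.72) = 5.80 − 3.32 = 2.48; fold change = 2^-2.48 = 0.179
ABCB12: ΔΔCt = (22.87−22.35) − (26.52−21.72) = 0.52 − 4.80 = -4.28; fold change = 2^4.28 = 19.427
HIF2: ΔΔCt = (23.52−22.35) − (25.74−21.72) = 1.17 − 4.02 = -2.85; fold change = 2^2.85 = 7.210
ABCB12 has the largest |ΔΔCt| = 4.28.

19.427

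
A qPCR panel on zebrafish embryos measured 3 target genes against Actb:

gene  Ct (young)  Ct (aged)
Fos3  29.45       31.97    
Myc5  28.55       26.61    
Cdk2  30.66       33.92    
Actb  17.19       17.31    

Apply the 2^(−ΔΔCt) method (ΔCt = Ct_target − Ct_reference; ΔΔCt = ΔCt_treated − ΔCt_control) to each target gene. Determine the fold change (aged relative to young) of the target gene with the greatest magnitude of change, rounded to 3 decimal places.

0.113

Fos3: ΔΔCt = (31.97−17.31) − (29.45−17.19) = 14.66 − 12.26 = 2.40; fold change = 2^-2.40 = 0.189
Myc5: ΔΔCt = (26.61−17.31) − (28.55−17.19) = 9.30 − 11.36 = -2.06; fold change = 2^2.06 = 4.170
Cdk2: ΔΔCt = (33.92−17.31) − (30.66−17.19) = 16.61 − 13.47 = 3.14; fold change = 2^-3.14 = 0.113
Cdk2 has the largest |ΔΔCt| = 3.14.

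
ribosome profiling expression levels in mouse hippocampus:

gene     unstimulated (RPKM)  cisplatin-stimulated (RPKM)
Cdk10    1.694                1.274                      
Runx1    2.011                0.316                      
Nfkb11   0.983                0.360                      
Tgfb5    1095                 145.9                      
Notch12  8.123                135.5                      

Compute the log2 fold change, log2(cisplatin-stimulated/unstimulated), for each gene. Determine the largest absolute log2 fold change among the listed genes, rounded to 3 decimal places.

4.060

log2(1.274/1.694) = -0.411  (Cdk10)
log2(0.316/2.011) = -2.670  (Runx1)
log2(0.360/0.983) = -1.449  (Nfkb11)
log2(145.9/1095) = -2.908  (Tgfb5)
log2(135.5/8.123) = 4.060  (Notch12)
The largest magnitude belongs to Notch12.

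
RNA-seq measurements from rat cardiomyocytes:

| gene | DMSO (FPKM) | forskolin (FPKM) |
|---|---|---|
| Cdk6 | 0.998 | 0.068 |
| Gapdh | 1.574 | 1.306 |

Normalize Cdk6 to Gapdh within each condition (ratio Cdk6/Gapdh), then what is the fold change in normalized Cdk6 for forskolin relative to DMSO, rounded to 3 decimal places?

0.082

Cdk6/Gapdh (DMSO) = 0.998 / 1.574 = 0.63405
Cdk6/Gapdh (forskolin) = 0.068 / 1.306 = 0.052067
Fold change = 0.052067 / 0.63405 = 0.0821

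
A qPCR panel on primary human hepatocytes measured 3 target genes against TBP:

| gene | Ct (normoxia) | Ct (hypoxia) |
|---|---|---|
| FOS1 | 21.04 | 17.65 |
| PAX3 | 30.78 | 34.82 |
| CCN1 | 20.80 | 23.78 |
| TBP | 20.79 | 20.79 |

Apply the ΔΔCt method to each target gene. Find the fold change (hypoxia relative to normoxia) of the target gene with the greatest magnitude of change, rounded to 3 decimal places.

FOS1: ΔΔCt = (17.65−20.79) − (21.04−20.79) = -3.14 − 0.25 = -3.39; fold change = 2^3.39 = 10.483
PAX3: ΔΔCt = (34.82−20.79) − (30.78−20.79) = 14.03 − 9.99 = 4.04; fold change = 2^-4.04 = 0.061
CCN1: ΔΔCt = (23.78−20.79) − (20.80−20.79) = 2.99 − 0.01 = 2.98; fold change = 2^-2.98 = 0.127
PAX3 has the largest |ΔΔCt| = 4.04.

0.061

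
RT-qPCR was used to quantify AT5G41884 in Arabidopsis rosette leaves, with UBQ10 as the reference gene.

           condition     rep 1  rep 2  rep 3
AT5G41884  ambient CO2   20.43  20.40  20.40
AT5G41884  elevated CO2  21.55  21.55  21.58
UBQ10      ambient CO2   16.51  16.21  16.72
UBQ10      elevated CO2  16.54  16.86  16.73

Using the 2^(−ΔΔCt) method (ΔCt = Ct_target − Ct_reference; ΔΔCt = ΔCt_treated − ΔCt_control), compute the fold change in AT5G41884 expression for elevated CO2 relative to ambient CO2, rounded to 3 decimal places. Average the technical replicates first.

Mean Ct: AT5G41884 ambient CO2 20.410; AT5G41884 elevated CO2 21.560; UBQ10 ambient CO2 16.480; UBQ10 elevated CO2 16.710
ΔCt(ambient CO2) = 20.410 − 16.480 = 3.930
ΔCt(elevated CO2) = 21.560 − 16.710 = 4.850
ΔΔCt = 4.850 − 3.930 = 0.920
Fold change = 2^(−0.920) = 0.5285

0.529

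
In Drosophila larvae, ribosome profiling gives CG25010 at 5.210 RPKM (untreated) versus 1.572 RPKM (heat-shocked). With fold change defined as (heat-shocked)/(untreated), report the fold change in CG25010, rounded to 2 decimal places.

Fold change = 1.572 / 5.210 = 0.302
CG25010 is downregulated.

0.30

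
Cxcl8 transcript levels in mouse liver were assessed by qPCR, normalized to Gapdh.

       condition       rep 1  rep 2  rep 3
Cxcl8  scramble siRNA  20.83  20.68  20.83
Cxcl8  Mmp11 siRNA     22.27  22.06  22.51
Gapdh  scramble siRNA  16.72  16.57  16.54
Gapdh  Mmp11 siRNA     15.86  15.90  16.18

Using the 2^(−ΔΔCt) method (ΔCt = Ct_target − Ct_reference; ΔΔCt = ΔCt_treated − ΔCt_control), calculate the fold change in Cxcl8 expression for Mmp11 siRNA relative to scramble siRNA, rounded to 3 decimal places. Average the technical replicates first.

0.228

Mean Ct: Cxcl8 scramble siRNA 20.780; Cxcl8 Mmp11 siRNA 22.280; Gapdh scramble siRNA 16.610; Gapdh Mmp11 siRNA 15.980
ΔCt(scramble siRNA) = 20.780 − 16.610 = 4.170
ΔCt(Mmp11 siRNA) = 22.280 − 15.980 = 6.300
ΔΔCt = 6.300 − 4.170 = 2.130
Fold change = 2^(−2.130) = 0.2285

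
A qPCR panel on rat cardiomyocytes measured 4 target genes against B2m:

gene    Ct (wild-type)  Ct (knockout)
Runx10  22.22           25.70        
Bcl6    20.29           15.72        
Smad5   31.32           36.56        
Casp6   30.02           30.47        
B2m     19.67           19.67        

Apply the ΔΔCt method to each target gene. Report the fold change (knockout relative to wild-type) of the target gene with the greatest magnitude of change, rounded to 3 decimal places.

Runx10: ΔΔCt = (25.70−19.67) − (22.22−19.67) = 6.03 − 2.55 = 3.48; fold change = 2^-3.48 = 0.090
Bcl6: ΔΔCt = (15.72−19.67) − (20.29−19.67) = -3.95 − 0.62 = -4.57; fold change = 2^4.57 = 23.752
Smad5: ΔΔCt = (36.56−19.67) − (31.32−19.67) = 16.89 − 11.65 = 5.24; fold change = 2^-5.24 = 0.026
Casp6: ΔΔCt = (30.47−19.67) − (30.02−19.67) = 10.80 − 10.35 = 0.45; fold change = 2^-0.45 = 0.732
Smad5 has the largest |ΔΔCt| = 5.24.

0.026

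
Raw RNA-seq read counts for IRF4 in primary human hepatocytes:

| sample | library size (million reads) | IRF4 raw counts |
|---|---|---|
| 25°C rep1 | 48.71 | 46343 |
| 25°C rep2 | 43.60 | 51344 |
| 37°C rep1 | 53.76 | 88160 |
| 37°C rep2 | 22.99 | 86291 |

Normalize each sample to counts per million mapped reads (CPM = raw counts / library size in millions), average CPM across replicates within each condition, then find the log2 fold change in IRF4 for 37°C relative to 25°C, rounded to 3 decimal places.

CPM(25°C rep1) = 46343 / 48.71 = 951.4063
CPM(25°C rep2) = 51344 / 43.60 = 1177.6147
CPM(37°C rep1) = 88160 / 53.76 = 1639.8810
CPM(37°C rep2) = 86291 / 22.99 = 3753.4145
mean CPM(25°C) = 1064.5105; mean CPM(37°C) = 2696.6477
Fold change = 2696.6477 / 1064.5105 = 2.53323
log2(2.53323) = 1.3410

1.341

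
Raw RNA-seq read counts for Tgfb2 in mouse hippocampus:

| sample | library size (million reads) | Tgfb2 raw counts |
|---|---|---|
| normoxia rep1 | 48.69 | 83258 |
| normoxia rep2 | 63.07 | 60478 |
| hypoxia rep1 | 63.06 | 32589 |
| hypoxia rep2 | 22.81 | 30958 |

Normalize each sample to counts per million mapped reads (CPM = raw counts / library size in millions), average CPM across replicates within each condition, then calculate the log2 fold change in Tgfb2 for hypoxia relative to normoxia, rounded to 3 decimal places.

CPM(normoxia rep1) = 83258 / 48.69 = 1709.9610
CPM(normoxia rep2) = 60478 / 63.07 = 958.9028
CPM(hypoxia rep1) = 32589 / 63.06 = 516.7935
CPM(hypoxia rep2) = 30958 / 22.81 = 1357.2117
mean CPM(normoxia) = 1334.4319; mean CPM(hypoxia) = 937.0026
Fold change = 937.0026 / 1334.4319 = 0.70217
log2(0.70217) = -0.5101

-0.510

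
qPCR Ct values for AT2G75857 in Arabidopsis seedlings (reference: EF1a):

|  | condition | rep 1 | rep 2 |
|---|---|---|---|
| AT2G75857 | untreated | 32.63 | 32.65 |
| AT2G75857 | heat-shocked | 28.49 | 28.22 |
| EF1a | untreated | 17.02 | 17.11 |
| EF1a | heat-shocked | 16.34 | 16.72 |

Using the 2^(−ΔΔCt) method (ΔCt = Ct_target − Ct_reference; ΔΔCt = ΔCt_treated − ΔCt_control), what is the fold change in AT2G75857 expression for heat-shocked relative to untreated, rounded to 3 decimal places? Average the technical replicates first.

13.454

Mean Ct: AT2G75857 untreated 32.640; AT2G75857 heat-shocked 28.355; EF1a untreated 17.065; EF1a heat-shocked 16.530
ΔCt(untreated) = 32.640 − 17.065 = 15.575
ΔCt(heat-shocked) = 28.355 − 16.530 = 11.825
ΔΔCt = 11.825 − 15.575 = -3.750
Fold change = 2^(−(-3.750)) = 2^3.750 = 13.4543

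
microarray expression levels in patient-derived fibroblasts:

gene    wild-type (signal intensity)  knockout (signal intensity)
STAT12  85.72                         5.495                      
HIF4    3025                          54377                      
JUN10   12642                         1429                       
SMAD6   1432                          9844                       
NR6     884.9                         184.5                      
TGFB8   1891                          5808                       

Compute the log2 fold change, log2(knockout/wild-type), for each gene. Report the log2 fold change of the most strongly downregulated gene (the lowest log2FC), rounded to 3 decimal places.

log2(5.495/85.72) = -3.963  (STAT12)
log2(54377/3025) = 4.168  (HIF4)
log2(1429/12642) = -3.145  (JUN10)
log2(9844/1432) = 2.781  (SMAD6)
log2(184.5/884.9) = -2.262  (NR6)
log2(5808/1891) = 1.619  (TGFB8)
STAT12 is most strongly downregulated.

-3.963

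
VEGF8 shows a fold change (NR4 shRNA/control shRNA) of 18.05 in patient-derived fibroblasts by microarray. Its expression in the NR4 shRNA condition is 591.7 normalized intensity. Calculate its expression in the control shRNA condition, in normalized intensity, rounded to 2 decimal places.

32.78

control shRNA expression = 591.7 / 18.05 = 32.78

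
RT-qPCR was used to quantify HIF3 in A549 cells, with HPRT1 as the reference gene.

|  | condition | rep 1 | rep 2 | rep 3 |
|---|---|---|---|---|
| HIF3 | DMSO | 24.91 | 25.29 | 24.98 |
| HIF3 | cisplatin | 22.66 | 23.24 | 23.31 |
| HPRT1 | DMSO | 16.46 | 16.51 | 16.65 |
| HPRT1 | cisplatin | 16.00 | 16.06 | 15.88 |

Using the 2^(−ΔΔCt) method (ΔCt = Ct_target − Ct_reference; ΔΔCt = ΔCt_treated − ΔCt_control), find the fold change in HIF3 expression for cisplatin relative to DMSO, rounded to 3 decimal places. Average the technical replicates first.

2.694

Mean Ct: HIF3 DMSO 25.060; HIF3 cisplatin 23.070; HPRT1 DMSO 16.540; HPRT1 cisplatin 15.980
ΔCt(DMSO) = 25.060 − 16.540 = 8.520
ΔCt(cisplatin) = 23.070 − 15.980 = 7.090
ΔΔCt = 7.090 − 8.520 = -1.430
Fold change = 2^(−(-1.430)) = 2^1.430 = 2.6945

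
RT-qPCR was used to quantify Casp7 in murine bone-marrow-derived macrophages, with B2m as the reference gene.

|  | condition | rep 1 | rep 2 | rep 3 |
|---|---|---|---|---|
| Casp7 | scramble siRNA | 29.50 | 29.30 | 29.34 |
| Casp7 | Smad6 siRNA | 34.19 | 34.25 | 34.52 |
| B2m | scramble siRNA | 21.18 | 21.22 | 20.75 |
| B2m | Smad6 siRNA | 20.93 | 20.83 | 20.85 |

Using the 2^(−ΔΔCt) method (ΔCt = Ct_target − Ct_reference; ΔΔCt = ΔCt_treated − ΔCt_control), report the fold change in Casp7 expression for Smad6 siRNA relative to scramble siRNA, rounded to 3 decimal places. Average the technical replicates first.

0.029

Mean Ct: Casp7 scramble siRNA 29.380; Casp7 Smad6 siRNA 34.320; B2m scramble siRNA 21.050; B2m Smad6 siRNA 20.870
ΔCt(scramble siRNA) = 29.380 − 21.050 = 8.330
ΔCt(Smad6 siRNA) = 34.320 − 20.870 = 13.450
ΔΔCt = 13.450 − 8.330 = 5.120
Fold change = 2^(−5.120) = 0.0288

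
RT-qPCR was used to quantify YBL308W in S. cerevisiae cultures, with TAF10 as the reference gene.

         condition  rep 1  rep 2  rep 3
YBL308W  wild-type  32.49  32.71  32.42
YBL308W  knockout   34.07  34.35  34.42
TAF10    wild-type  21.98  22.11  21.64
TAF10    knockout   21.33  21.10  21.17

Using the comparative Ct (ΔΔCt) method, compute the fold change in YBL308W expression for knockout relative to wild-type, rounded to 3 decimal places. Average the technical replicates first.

0.183

Mean Ct: YBL308W wild-type 32.540; YBL308W knockout 34.280; TAF10 wild-type 21.910; TAF10 knockout 21.200
ΔCt(wild-type) = 32.540 − 21.910 = 10.630
ΔCt(knockout) = 34.280 − 21.200 = 13.080
ΔΔCt = 13.080 − 10.630 = 2.450
Fold change = 2^(−2.450) = 0.1830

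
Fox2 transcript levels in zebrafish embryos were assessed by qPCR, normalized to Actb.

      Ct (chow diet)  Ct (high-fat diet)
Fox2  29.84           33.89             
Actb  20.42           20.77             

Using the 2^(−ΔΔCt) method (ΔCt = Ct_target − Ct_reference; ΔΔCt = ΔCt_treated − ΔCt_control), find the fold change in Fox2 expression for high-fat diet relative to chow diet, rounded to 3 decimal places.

0.077

ΔCt(chow diet) = 29.840 − 20.420 = 9.420
ΔCt(high-fat diet) = 33.890 − 20.770 = 13.120
ΔΔCt = 13.120 − 9.420 = 3.700
Fold change = 2^(−3.700) = 0.0769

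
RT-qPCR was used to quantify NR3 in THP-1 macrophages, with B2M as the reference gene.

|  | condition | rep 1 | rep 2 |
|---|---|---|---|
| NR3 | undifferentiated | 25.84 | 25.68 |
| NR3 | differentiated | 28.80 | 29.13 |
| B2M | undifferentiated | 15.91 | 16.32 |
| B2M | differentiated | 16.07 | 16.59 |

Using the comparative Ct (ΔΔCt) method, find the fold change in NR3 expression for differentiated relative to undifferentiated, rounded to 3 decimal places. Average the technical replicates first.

Mean Ct: NR3 undifferentiated 25.760; NR3 differentiated 28.965; B2M undifferentiated 16.115; B2M differentiated 16.330
ΔCt(undifferentiated) = 25.760 − 16.115 = 9.645
ΔCt(differentiated) = 28.965 − 16.330 = 12.635
ΔΔCt = 12.635 − 9.645 = 2.990
Fold change = 2^(−2.990) = 0.1259

0.126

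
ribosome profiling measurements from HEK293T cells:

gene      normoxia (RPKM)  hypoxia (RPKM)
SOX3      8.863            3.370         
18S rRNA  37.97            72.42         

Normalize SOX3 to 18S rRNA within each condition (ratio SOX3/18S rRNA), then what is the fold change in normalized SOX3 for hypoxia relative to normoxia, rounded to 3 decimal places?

SOX3/18S rRNA (normoxia) = 8.863 / 37.97 = 0.23342
SOX3/18S rRNA (hypoxia) = 3.370 / 72.42 = 0.046534
Fold change = 0.046534 / 0.23342 = 0.1994

0.199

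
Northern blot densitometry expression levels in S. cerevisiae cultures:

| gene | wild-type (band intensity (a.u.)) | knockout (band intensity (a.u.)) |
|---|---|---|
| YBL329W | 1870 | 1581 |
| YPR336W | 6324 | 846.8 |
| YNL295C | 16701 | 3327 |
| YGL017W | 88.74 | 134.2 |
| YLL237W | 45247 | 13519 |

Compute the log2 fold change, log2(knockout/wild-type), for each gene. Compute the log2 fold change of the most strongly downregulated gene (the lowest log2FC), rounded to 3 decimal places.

-2.901

log2(1581/1870) = -0.242  (YBL329W)
log2(846.8/6324) = -2.901  (YPR336W)
log2(3327/16701) = -2.328  (YNL295C)
log2(134.2/88.74) = 0.597  (YGL017W)
log2(13519/45247) = -1.743  (YLL237W)
YPR336W is most strongly downregulated.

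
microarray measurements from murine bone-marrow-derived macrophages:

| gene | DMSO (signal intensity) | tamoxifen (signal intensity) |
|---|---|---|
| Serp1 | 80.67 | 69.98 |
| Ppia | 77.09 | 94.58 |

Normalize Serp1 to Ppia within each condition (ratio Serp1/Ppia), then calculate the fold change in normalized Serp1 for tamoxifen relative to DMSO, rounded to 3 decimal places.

Serp1/Ppia (DMSO) = 80.67 / 77.09 = 1.0464
Serp1/Ppia (tamoxifen) = 69.98 / 94.58 = 0.7399
Fold change = 0.7399 / 1.0464 = 0.7071

0.707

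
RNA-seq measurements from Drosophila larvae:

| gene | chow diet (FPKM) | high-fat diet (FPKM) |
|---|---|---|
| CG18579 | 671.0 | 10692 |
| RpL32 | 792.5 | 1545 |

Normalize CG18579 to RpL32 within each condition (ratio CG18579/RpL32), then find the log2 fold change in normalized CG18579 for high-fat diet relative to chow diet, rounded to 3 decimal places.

3.031

CG18579/RpL32 (chow diet) = 671.0 / 792.5 = 0.84669
CG18579/RpL32 (high-fat diet) = 10692 / 1545 = 6.9204
Fold change = 6.9204 / 0.84669 = 8.1735
log2(8.1735) = 3.0310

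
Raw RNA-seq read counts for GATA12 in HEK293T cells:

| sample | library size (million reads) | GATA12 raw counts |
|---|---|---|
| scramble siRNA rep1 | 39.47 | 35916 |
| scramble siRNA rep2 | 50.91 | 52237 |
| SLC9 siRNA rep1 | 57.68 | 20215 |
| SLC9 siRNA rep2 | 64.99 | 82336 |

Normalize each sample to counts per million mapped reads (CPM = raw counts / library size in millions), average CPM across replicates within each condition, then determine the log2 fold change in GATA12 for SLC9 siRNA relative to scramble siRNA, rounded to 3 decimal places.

-0.259

CPM(scramble siRNA rep1) = 35916 / 39.47 = 909.9569
CPM(scramble siRNA rep2) = 52237 / 50.91 = 1026.0656
CPM(SLC9 siRNA rep1) = 20215 / 57.68 = 350.4681
CPM(SLC9 siRNA rep2) = 82336 / 64.99 = 1266.9026
mean CPM(scramble siRNA) = 968.0113; mean CPM(SLC9 siRNA) = 808.6854
Fold change = 808.6854 / 968.0113 = 0.83541
log2(0.83541) = -0.2594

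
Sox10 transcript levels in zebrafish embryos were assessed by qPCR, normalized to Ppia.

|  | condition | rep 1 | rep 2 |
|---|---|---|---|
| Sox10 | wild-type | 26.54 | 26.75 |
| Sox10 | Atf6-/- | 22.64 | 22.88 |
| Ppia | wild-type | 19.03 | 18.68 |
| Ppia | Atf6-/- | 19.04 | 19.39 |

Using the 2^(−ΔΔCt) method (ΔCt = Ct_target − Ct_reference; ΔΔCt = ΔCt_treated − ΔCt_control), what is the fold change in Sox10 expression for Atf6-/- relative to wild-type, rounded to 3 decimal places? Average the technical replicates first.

18.961

Mean Ct: Sox10 wild-type 26.645; Sox10 Atf6-/- 22.760; Ppia wild-type 18.855; Ppia Atf6-/- 19.215
ΔCt(wild-type) = 26.645 − 18.855 = 7.790
ΔCt(Atf6-/-) = 22.760 − 19.215 = 3.545
ΔΔCt = 3.545 − 7.790 = -4.245
Fold change = 2^(−(-4.245)) = 2^4.245 = 18.9615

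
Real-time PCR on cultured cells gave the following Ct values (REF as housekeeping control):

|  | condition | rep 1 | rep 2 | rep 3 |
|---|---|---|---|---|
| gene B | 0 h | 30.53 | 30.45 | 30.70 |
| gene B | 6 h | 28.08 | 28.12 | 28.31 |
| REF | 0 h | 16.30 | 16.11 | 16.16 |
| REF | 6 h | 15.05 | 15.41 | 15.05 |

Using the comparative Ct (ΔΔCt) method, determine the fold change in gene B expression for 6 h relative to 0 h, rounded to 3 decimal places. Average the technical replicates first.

Mean Ct: gene B 0 h 30.560; gene B 6 h 28.170; REF 0 h 16.190; REF 6 h 15.170
ΔCt(0 h) = 30.560 − 16.190 = 14.370
ΔCt(6 h) = 28.170 − 15.170 = 13.000
ΔΔCt = 13.000 − 14.370 = -1.370
Fold change = 2^(−(-1.370)) = 2^1.370 = 2.5847

2.585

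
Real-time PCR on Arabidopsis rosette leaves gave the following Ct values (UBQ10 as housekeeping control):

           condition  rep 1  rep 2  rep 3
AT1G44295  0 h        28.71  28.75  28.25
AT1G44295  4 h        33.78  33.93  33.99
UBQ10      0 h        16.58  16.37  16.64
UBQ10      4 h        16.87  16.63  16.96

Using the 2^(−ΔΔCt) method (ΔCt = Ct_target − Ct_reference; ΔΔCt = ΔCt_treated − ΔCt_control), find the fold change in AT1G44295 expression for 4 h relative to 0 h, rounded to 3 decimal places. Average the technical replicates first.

Mean Ct: AT1G44295 0 h 28.570; AT1G44295 4 h 33.900; UBQ10 0 h 16.530; UBQ10 4 h 16.820
ΔCt(0 h) = 28.570 − 16.530 = 12.040
ΔCt(4 h) = 33.900 − 16.820 = 17.080
ΔΔCt = 17.080 − 12.040 = 5.040
Fold change = 2^(−5.040) = 0.0304

0.030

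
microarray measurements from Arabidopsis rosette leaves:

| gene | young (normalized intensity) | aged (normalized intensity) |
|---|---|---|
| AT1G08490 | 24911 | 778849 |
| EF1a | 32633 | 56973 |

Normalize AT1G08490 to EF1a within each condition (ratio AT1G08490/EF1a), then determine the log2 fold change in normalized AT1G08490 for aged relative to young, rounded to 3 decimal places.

AT1G08490/EF1a (young) = 24911 / 32633 = 0.76337
AT1G08490/EF1a (aged) = 778849 / 56973 = 13.67
Fold change = 13.67 / 0.76337 = 17.9081
log2(17.9081) = 4.1625

4.163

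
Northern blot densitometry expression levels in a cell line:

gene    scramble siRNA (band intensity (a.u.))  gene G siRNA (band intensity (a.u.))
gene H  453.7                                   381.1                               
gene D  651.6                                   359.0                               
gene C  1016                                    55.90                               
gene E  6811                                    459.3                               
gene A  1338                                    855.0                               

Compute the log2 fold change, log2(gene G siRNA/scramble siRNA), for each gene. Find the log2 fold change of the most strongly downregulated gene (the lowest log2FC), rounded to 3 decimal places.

-4.184

log2(381.1/453.7) = -0.252  (gene H)
log2(359.0/651.6) = -0.860  (gene D)
log2(55.90/1016) = -4.184  (gene C)
log2(459.3/6811) = -3.890  (gene E)
log2(855.0/1338) = -0.646  (gene A)
gene C is most strongly downregulated.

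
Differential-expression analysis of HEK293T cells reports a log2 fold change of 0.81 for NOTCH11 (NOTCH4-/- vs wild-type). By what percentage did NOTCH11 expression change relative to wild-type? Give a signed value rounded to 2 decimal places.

75.32%

Fold change = 2^(0.81) = 1.7532
Percent change = (FC − 1) × 100% = (1.7532 − 1) × 100 = 75.32%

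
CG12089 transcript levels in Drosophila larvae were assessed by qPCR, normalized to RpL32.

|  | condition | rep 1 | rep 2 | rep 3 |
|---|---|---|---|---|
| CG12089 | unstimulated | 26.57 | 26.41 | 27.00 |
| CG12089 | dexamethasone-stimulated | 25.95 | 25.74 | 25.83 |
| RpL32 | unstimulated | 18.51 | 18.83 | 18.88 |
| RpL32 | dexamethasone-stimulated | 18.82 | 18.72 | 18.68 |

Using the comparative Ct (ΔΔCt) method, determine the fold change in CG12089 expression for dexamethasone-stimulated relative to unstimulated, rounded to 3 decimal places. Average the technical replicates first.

1.765

Mean Ct: CG12089 unstimulated 26.660; CG12089 dexamethasone-stimulated 25.840; RpL32 unstimulated 18.740; RpL32 dexamethasone-stimulated 18.740
ΔCt(unstimulated) = 26.660 − 18.740 = 7.920
ΔCt(dexamethasone-stimulated) = 25.840 − 18.740 = 7.100
ΔΔCt = 7.100 − 7.920 = -0.820
Fold change = 2^(−(-0.820)) = 2^0.820 = 1.7654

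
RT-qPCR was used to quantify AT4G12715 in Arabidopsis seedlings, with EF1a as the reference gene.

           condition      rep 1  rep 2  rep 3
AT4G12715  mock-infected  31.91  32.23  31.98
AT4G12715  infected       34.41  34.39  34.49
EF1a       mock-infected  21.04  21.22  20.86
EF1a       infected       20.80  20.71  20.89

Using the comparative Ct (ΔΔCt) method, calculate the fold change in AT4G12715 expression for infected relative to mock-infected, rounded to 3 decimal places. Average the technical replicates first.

0.162

Mean Ct: AT4G12715 mock-infected 32.040; AT4G12715 infected 34.430; EF1a mock-infected 21.040; EF1a infected 20.800
ΔCt(mock-infected) = 32.040 − 21.040 = 11.000
ΔCt(infected) = 34.430 − 20.800 = 13.630
ΔΔCt = 13.630 − 11.000 = 2.630
Fold change = 2^(−2.630) = 0.1615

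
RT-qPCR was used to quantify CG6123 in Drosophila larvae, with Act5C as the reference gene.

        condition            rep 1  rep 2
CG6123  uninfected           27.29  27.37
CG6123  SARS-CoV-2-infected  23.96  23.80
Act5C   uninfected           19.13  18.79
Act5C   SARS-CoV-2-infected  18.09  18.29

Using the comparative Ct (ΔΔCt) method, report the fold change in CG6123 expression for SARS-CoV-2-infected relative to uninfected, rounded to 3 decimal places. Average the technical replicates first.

Mean Ct: CG6123 uninfected 27.330; CG6123 SARS-CoV-2-infected 23.880; Act5C uninfected 18.960; Act5C SARS-CoV-2-infected 18.190
ΔCt(uninfected) = 27.330 − 18.960 = 8.370
ΔCt(SARS-CoV-2-infected) = 23.880 − 18.190 = 5.690
ΔΔCt = 5.690 − 8.370 = -2.680
Fold change = 2^(−(-2.680)) = 2^2.680 = 6.4086

6.409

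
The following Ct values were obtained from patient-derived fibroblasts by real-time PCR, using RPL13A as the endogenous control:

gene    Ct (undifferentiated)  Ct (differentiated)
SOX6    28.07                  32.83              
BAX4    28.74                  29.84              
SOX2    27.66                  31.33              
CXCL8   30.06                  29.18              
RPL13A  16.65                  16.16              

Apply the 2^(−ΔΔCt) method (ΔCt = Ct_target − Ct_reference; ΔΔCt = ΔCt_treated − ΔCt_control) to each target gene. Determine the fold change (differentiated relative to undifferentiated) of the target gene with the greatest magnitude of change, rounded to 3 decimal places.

SOX6: ΔΔCt = (32.83−16.16) − (28.07−16.65) = 16.67 − 11.42 = 5.25; fold change = 2^-5.25 = 0.026
BAX4: ΔΔCt = (29.84−16.16) − (28.74−16.65) = 13.68 − 12.09 = 1.59; fold change = 2^-1.59 = 0.332
SOX2: ΔΔCt = (31.33−16.16) − (27.66−16.65) = 15.17 − 11.01 = 4.16; fold change = 2^-4.16 = 0.056
CXCL8: ΔΔCt = (29.18−16.16) − (30.06−16.65) = 13.02 − 13.41 = -0.39; fold change = 2^0.39 = 1.310
SOX6 has the largest |ΔΔCt| = 5.25.

0.026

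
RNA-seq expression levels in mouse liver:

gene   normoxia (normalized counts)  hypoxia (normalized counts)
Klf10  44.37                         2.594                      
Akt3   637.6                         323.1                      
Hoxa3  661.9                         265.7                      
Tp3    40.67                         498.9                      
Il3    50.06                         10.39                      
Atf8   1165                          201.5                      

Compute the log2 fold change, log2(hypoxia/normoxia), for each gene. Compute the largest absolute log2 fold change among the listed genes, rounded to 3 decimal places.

log2(2.594/44.37) = -4.096  (Klf10)
log2(323.1/637.6) = -0.981  (Akt3)
log2(265.7/661.9) = -1.317  (Hoxa3)
log2(498.9/40.67) = 3.617  (Tp3)
log2(10.39/50.06) = -2.268  (Il3)
log2(201.5/1165) = -2.531  (Atf8)
The largest magnitude belongs to Klf10.

4.096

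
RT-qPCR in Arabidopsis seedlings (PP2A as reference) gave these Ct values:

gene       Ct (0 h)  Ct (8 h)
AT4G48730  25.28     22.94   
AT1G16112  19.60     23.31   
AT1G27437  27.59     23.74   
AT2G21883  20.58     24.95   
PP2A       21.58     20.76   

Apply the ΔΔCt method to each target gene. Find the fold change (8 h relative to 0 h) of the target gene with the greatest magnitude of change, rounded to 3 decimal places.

0.027

AT4G48730: ΔΔCt = (22.94−20.76) − (25.28−21.58) = 2.18 − 3.70 = -1.52; fold change = 2^1.52 = 2.868
AT1G16112: ΔΔCt = (23.31−20.76) − (19.60−21.58) = 2.55 − (-1.98) = 4.53; fold change = 2^-4.53 = 0.043
AT1G27437: ΔΔCt = (23.74−20.76) − (27.59−21.58) = 2.98 − 6.01 = -3.03; fold change = 2^3.03 = 8.168
AT2G21883: ΔΔCt = (24.95−20.76) − (20.58−21.58) = 4.19 − (-1.00) = 5.19; fold change = 2^-5.19 = 0.027
AT2G21883 has the largest |ΔΔCt| = 5.19.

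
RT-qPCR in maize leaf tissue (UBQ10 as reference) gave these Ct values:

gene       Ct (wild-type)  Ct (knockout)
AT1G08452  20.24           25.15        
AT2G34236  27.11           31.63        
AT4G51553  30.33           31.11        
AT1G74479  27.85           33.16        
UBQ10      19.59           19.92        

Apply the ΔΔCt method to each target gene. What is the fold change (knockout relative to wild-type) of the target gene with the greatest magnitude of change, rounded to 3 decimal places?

AT1G08452: ΔΔCt = (25.15−19.92) − (20.24−19.59) = 5.23 − 0.65 = 4.58; fold change = 2^-4.58 = 0.042
AT2G34236: ΔΔCt = (31.63−19.92) − (27.11−19.59) = 11.71 − 7.52 = 4.19; fold change = 2^-4.19 = 0.055
AT4G51553: ΔΔCt = (31.11−19.92) − (30.33−19.59) = 11.19 − 10.74 = 0.45; fold change = 2^-0.45 = 0.732
AT1G74479: ΔΔCt = (33.16−19.92) − (27.85−19.59) = 13.24 − 8.26 = 4.98; fold change = 2^-4.98 = 0.032
AT1G74479 has the largest |ΔΔCt| = 4.98.

0.032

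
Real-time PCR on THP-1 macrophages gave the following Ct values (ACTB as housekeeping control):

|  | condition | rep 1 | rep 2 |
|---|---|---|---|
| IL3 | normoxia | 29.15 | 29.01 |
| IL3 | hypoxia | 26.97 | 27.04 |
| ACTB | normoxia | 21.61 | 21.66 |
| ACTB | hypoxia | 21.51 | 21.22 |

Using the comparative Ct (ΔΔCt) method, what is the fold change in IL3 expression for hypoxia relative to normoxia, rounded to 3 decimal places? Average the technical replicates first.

Mean Ct: IL3 normoxia 29.080; IL3 hypoxia 27.005; ACTB normoxia 21.635; ACTB hypoxia 21.365
ΔCt(normoxia) = 29.080 − 21.635 = 7.445
ΔCt(hypoxia) = 27.005 − 21.365 = 5.640
ΔΔCt = 5.640 − 7.445 = -1.805
Fold change = 2^(−(-1.805)) = 2^1.805 = 3.4943

3.494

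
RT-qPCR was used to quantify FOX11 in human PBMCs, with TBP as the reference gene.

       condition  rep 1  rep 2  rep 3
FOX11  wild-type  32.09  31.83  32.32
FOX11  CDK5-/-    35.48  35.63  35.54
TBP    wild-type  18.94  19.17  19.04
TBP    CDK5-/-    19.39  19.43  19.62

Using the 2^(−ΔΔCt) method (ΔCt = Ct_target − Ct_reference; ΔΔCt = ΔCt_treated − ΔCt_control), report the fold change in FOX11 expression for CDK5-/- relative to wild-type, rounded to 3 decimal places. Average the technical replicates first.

0.122

Mean Ct: FOX11 wild-type 32.080; FOX11 CDK5-/- 35.550; TBP wild-type 19.050; TBP CDK5-/- 19.480
ΔCt(wild-type) = 32.080 − 19.050 = 13.030
ΔCt(CDK5-/-) = 35.550 − 19.480 = 16.070
ΔΔCt = 16.070 − 13.030 = 3.040
Fold change = 2^(−3.040) = 0.1216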